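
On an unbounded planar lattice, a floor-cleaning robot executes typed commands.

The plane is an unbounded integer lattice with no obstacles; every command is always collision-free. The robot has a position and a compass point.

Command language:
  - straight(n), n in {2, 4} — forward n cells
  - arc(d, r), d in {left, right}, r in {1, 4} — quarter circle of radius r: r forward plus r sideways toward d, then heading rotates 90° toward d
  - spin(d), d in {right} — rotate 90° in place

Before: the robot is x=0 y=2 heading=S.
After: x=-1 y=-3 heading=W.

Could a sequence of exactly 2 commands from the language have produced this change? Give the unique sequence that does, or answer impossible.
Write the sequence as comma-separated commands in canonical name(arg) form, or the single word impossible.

straight(4), arc(right, 1)

key: order matters: swapping straight(4) and arc(right, 1) lands elsewhere
initial: x=0 y=2 heading=S
step 1 (straight(4)): x=0 y=-2 heading=S
step 2 (arc(right, 1)): x=-1 y=-3 heading=W
no rival 2-sequence matches.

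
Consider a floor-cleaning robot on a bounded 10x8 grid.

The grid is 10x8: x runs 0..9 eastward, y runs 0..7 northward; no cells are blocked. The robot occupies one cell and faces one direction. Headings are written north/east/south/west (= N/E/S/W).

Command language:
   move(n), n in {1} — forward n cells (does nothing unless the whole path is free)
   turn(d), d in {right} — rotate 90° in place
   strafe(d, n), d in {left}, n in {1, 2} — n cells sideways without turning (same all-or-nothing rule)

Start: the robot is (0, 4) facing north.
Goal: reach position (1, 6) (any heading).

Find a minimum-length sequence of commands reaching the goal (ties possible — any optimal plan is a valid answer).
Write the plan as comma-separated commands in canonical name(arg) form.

turn(right), move(1), strafe(left, 2)

t0: (0, 4) facing north
1. turn(right) → (0, 4) facing east
2. move(1) → (1, 4) facing east
3. strafe(left, 2) → (1, 6) facing east
minimal: 3 command(s), checked below 3.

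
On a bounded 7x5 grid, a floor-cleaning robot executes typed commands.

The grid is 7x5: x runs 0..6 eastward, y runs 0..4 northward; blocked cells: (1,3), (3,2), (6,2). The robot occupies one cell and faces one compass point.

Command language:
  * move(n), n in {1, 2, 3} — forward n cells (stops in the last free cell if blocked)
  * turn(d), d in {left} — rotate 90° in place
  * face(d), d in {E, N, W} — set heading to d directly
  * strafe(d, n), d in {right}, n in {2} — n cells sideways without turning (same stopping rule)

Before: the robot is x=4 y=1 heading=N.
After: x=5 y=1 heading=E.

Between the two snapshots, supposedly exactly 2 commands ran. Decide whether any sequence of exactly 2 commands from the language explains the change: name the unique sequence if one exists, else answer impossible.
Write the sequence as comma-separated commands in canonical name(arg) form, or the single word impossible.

key: running move(1) before face(E) would end elsewhere — order is forced
initial: x=4 y=1 heading=N
t=1 face(E) ⇒ x=4 y=1 heading=E
t=2 move(1) ⇒ x=5 y=1 heading=E
uniquely the one of 64 2-step routes that fits.

face(E), move(1)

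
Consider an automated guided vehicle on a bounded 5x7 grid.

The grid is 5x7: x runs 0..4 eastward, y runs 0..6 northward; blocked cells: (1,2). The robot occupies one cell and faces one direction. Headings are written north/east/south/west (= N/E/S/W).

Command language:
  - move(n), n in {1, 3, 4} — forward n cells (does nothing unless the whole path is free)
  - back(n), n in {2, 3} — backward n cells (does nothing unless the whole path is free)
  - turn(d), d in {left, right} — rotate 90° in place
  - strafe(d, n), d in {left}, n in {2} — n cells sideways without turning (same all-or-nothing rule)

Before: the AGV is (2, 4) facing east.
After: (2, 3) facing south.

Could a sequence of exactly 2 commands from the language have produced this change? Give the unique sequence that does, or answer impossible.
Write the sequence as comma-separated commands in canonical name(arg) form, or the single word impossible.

turn(right), move(1)

key: running move(1) before turn(right) would end elsewhere — order is forced
start: (2, 4) facing east
step 1 (turn(right)): (2, 4) facing south
step 2 (move(1)): (2, 3) facing south
no other 2-command option fits: unique.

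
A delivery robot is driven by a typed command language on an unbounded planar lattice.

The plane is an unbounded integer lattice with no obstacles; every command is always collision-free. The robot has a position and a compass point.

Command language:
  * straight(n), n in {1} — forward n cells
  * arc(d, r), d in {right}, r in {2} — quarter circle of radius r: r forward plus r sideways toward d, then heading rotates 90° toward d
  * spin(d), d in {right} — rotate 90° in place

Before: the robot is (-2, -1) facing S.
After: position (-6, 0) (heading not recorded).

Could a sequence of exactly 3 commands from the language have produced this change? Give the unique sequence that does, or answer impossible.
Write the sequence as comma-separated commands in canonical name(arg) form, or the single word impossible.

arc(right, 2), arc(right, 2), straight(1)

key: order matters: swapping arc(right, 2) and straight(1) lands elsewhere
start: (-2, -1) facing S
t=1 arc(right, 2) ⇒ (-4, -3) facing W
t=2 arc(right, 2) ⇒ (-6, -1) facing N
t=3 straight(1) ⇒ (-6, 0) facing N
no rival 3-sequence matches.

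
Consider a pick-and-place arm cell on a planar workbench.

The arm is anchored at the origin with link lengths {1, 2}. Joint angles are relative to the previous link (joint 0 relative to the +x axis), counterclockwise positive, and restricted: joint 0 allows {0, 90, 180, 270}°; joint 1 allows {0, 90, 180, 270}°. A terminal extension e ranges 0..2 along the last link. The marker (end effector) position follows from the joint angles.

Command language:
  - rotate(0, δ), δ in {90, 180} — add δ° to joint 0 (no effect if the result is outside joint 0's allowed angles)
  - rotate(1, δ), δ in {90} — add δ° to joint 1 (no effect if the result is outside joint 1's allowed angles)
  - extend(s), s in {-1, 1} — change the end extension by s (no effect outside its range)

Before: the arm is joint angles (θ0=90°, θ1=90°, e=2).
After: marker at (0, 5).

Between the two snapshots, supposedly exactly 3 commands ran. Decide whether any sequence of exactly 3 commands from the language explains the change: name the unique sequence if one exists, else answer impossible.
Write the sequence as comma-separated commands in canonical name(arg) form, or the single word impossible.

rotate(1, 90), rotate(1, 90), rotate(1, 90)

start: joint angles (θ0=90°, θ1=90°, e=2)
step 1 (rotate(1, 90)): joint angles (θ0=90°, θ1=180°, e=2)
step 2 (rotate(1, 90)): joint angles (θ0=90°, θ1=270°, e=2)
step 3 (rotate(1, 90)): joint angles (θ0=90°, θ1=0°, e=2)
all 125 alternatives checked — unique.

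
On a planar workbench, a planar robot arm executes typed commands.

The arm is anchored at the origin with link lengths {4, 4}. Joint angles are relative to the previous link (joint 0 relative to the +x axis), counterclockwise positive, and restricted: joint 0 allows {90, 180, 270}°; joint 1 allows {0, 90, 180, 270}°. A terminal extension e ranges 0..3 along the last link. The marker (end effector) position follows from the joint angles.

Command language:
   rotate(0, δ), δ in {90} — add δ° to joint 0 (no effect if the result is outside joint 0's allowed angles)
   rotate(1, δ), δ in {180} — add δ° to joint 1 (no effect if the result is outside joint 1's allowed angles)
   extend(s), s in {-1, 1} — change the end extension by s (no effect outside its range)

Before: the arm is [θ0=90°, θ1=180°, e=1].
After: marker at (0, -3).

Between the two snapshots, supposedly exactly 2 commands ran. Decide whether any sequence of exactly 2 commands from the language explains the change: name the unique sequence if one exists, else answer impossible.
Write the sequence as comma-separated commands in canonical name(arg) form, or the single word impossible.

extend(1), extend(1)

initial: [θ0=90°, θ1=180°, e=1]
1. extend(1) → [θ0=90°, θ1=180°, e=2]
2. extend(1) → [θ0=90°, θ1=180°, e=3]
no rival 2-sequence matches.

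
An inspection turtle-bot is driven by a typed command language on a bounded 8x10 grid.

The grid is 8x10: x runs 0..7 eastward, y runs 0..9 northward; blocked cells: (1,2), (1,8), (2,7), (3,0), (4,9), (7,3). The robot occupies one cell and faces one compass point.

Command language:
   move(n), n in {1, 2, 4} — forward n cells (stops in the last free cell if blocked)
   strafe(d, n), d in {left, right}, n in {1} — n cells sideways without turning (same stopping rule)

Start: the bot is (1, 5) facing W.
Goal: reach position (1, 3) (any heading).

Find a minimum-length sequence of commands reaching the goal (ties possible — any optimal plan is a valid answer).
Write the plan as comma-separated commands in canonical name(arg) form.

strafe(left, 1), strafe(left, 1)

initial: (1, 5) facing W
1. strafe(left, 1) → (1, 4) facing W
2. strafe(left, 1) → (1, 3) facing W
minimal: 2 command(s), checked below 2.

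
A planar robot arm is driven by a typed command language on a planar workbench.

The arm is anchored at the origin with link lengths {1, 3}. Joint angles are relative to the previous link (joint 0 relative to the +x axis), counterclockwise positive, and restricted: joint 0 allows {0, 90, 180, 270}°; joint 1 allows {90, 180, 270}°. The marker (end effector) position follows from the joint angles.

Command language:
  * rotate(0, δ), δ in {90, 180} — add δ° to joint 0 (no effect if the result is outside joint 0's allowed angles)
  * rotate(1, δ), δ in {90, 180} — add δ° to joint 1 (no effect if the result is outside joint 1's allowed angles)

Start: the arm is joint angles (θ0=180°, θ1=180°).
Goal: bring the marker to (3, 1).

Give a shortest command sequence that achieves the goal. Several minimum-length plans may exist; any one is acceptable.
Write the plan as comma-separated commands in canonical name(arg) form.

start: joint angles (θ0=180°, θ1=180°)
step 1 (rotate(0, 90)): joint angles (θ0=270°, θ1=180°)
step 2 (rotate(1, 90)): joint angles (θ0=270°, θ1=270°)
step 3 (rotate(0, 180)): joint angles (θ0=90°, θ1=270°)
minimal: 3 command(s), checked below 3.

rotate(0, 90), rotate(1, 90), rotate(0, 180)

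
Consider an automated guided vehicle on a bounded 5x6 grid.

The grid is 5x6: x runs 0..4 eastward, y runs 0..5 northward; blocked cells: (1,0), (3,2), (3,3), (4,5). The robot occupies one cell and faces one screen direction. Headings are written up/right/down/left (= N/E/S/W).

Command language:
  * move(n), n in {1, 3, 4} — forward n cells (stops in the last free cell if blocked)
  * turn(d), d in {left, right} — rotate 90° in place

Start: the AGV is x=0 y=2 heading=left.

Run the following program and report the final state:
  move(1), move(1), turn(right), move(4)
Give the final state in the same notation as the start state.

begin: x=0 y=2 heading=left
[1] after move(1): x=0 y=2 heading=left
[2] after move(1): x=0 y=2 heading=left
[3] after turn(right): x=0 y=2 heading=up
[4] after move(4): x=0 y=5 heading=up

x=0 y=5 heading=up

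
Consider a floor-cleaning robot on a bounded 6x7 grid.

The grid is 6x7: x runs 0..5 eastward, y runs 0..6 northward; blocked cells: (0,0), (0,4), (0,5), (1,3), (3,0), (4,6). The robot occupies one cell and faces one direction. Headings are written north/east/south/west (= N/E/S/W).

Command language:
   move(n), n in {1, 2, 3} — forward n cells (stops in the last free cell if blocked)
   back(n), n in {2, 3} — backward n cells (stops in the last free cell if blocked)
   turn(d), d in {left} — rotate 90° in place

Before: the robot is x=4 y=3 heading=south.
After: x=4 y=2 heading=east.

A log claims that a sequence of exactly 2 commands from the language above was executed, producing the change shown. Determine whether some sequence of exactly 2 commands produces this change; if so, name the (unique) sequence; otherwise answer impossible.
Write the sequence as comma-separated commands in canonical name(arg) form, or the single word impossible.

move(1), turn(left)

key: cell and facing (now E) both changed — the 2 commands mix motion and turning
from: x=4 y=3 heading=south
1. move(1) → x=4 y=2 heading=south
2. turn(left) → x=4 y=2 heading=east
uniquely the one of 36 2-step routes that fits.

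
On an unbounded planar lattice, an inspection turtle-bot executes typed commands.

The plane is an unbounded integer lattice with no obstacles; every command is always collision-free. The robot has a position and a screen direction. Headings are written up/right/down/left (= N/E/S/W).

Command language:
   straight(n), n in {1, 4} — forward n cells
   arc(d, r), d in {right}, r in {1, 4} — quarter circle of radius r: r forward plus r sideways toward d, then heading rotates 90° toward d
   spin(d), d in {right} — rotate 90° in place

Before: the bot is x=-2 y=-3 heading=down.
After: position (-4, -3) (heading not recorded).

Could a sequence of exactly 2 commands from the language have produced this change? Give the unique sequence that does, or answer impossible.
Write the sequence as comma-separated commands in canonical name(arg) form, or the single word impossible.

initial: x=-2 y=-3 heading=down
1. arc(right, 1) → x=-3 y=-4 heading=left
2. arc(right, 1) → x=-4 y=-3 heading=up
all 25 alternatives checked — unique.

arc(right, 1), arc(right, 1)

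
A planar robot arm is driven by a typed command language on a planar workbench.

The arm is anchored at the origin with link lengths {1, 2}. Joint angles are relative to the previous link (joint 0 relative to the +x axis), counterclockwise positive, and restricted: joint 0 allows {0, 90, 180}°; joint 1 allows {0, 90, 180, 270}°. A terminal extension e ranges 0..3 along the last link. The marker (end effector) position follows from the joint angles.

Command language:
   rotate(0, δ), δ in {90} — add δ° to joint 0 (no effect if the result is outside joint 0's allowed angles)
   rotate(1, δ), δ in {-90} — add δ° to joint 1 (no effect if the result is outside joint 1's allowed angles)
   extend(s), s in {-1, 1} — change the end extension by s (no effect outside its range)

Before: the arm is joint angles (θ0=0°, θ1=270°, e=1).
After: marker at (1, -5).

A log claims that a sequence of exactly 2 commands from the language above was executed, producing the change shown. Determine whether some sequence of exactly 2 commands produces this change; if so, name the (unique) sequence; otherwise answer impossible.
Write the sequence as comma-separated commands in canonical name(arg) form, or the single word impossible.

extend(1), extend(1)

start: joint angles (θ0=0°, θ1=270°, e=1)
t=1 extend(1) ⇒ joint angles (θ0=0°, θ1=270°, e=2)
t=2 extend(1) ⇒ joint angles (θ0=0°, θ1=270°, e=3)
no other 2-command option fits: unique.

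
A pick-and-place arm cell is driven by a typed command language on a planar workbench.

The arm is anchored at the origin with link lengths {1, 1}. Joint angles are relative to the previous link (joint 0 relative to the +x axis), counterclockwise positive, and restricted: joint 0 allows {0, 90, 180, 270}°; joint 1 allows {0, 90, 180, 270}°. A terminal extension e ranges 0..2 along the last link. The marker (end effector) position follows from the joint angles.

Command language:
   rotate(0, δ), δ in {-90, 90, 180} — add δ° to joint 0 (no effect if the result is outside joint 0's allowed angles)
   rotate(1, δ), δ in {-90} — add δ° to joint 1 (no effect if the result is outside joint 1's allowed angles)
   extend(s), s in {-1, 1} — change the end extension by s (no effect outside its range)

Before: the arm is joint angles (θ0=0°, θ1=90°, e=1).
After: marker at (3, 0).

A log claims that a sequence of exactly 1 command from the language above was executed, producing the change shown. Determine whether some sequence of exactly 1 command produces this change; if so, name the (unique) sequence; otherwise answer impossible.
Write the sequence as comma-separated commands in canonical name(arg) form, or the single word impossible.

start: joint angles (θ0=0°, θ1=90°, e=1)
[1] after rotate(1, -90): joint angles (θ0=0°, θ1=0°, e=1)
all 6 alternatives checked — unique.

rotate(1, -90)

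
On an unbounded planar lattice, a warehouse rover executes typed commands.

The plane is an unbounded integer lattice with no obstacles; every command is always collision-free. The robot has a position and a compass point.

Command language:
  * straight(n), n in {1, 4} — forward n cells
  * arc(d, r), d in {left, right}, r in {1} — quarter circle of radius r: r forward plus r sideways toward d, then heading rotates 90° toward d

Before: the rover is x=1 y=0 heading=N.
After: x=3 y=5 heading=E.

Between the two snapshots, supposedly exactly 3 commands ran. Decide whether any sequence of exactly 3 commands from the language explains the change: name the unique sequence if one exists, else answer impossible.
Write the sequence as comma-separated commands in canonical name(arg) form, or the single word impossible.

straight(4), arc(right, 1), straight(1)

key: order matters: swapping straight(4) and straight(1) lands elsewhere
start: x=1 y=0 heading=N
[1] after straight(4): x=1 y=4 heading=N
[2] after arc(right, 1): x=2 y=5 heading=E
[3] after straight(1): x=3 y=5 heading=E
all 64 alternatives checked — unique.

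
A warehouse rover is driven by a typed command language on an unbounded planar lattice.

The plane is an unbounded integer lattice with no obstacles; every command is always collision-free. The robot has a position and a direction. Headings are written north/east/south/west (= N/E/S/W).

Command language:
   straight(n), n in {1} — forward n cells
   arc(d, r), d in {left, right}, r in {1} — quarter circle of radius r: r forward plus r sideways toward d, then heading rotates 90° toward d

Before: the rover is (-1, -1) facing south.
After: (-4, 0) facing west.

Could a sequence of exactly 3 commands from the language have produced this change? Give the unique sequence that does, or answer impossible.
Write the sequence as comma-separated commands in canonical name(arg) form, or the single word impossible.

arc(right, 1), arc(right, 1), arc(left, 1)

key: running arc(left, 1) before arc(right, 1) would end elsewhere — order is forced
start: (-1, -1) facing south
[1] after arc(right, 1): (-2, -2) facing west
[2] after arc(right, 1): (-3, -1) facing north
[3] after arc(left, 1): (-4, 0) facing west
all 27 alternatives checked — unique.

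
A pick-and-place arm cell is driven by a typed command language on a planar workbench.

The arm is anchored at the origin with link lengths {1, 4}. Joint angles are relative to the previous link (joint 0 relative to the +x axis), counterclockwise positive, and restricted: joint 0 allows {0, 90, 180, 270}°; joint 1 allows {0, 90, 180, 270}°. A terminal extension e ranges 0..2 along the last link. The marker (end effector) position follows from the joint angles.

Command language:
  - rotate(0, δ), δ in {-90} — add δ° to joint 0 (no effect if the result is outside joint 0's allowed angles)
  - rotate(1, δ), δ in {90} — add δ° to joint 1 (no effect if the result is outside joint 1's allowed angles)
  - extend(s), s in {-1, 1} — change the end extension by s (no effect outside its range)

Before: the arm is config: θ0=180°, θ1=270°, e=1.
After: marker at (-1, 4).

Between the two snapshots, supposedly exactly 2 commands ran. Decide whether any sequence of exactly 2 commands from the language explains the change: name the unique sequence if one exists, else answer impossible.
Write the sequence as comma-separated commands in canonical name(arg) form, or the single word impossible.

start: config: θ0=180°, θ1=270°, e=1
step 1 (extend(-1)): config: θ0=180°, θ1=270°, e=0
step 2 (extend(-1)): config: θ0=180°, θ1=270°, e=0
no rival 2-sequence matches.

extend(-1), extend(-1)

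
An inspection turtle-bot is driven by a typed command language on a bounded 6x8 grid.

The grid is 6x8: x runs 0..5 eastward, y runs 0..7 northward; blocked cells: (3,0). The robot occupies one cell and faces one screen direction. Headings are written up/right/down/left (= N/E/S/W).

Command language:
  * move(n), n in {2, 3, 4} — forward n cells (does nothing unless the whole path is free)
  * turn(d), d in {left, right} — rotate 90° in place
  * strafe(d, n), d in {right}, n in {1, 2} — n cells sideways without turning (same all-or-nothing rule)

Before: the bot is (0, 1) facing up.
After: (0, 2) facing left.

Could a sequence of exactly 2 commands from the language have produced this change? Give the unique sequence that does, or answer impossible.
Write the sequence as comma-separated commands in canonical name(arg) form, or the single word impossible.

key: running strafe(right, 1) before turn(left) would end elsewhere — order is forced
from: (0, 1) facing up
t=1 turn(left) ⇒ (0, 1) facing left
t=2 strafe(right, 1) ⇒ (0, 2) facing left
no rival 2-sequence matches.

turn(left), strafe(right, 1)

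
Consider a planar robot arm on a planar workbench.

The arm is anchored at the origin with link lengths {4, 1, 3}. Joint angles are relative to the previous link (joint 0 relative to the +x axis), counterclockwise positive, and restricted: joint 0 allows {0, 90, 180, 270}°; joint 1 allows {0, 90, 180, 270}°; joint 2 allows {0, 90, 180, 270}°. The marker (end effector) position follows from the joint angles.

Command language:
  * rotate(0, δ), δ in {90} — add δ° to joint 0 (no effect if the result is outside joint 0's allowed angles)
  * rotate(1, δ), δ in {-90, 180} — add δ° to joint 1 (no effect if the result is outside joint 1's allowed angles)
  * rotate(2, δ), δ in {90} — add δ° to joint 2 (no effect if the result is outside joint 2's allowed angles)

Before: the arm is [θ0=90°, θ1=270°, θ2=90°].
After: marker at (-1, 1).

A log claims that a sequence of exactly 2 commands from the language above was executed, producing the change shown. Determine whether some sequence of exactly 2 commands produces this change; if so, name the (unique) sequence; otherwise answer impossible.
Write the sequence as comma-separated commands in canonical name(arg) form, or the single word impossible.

initial: [θ0=90°, θ1=270°, θ2=90°]
1. rotate(1, -90) → [θ0=90°, θ1=180°, θ2=90°]
2. rotate(1, -90) → [θ0=90°, θ1=90°, θ2=90°]
uniquely the one of 16 2-step routes that fits.

rotate(1, -90), rotate(1, -90)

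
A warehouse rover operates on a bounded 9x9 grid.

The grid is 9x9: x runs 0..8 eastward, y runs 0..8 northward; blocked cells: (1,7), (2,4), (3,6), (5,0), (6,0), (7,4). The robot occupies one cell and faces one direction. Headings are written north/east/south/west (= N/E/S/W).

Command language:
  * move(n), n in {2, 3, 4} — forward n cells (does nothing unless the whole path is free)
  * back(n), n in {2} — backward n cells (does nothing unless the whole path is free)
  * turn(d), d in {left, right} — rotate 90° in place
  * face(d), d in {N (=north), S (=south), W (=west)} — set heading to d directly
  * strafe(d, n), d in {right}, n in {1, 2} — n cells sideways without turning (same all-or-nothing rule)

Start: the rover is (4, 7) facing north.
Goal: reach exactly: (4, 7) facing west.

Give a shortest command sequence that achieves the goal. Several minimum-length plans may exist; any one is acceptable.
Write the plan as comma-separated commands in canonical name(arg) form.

begin: (4, 7) facing north
1. face(W) → (4, 7) facing west
nothing shorter than 1 reaches the goal.

face(W)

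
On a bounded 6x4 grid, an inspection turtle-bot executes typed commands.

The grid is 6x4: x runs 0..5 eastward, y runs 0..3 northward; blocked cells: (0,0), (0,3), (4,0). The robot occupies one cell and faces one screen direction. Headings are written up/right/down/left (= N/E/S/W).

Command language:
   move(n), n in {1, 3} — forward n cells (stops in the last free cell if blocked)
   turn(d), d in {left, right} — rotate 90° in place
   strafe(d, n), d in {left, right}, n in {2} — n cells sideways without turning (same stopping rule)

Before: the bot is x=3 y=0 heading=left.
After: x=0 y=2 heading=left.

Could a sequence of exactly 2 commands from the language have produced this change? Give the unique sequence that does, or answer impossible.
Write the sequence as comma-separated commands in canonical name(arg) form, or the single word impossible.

key: running move(3) before strafe(right, 2) would end elsewhere — order is forced
initial: x=3 y=0 heading=left
t=1 strafe(right, 2) ⇒ x=3 y=2 heading=left
t=2 move(3) ⇒ x=0 y=2 heading=left
no other 2-command option fits: unique.

strafe(right, 2), move(3)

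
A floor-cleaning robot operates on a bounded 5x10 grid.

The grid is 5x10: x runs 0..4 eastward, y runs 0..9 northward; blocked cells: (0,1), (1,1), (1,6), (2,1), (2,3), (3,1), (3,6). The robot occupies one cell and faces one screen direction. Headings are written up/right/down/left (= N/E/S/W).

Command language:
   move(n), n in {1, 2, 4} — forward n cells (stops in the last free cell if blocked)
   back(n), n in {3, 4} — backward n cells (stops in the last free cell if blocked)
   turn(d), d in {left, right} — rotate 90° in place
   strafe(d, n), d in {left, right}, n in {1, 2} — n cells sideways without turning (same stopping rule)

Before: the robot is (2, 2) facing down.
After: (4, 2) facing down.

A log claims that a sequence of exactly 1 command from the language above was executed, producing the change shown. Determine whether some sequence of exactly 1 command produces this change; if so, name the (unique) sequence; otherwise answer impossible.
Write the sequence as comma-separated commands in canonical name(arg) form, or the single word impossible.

key: heading stays S — the single command does not turn
initial: (2, 2) facing down
1. strafe(left, 2) → (4, 2) facing down
no other 1-command option fits: unique.

strafe(left, 2)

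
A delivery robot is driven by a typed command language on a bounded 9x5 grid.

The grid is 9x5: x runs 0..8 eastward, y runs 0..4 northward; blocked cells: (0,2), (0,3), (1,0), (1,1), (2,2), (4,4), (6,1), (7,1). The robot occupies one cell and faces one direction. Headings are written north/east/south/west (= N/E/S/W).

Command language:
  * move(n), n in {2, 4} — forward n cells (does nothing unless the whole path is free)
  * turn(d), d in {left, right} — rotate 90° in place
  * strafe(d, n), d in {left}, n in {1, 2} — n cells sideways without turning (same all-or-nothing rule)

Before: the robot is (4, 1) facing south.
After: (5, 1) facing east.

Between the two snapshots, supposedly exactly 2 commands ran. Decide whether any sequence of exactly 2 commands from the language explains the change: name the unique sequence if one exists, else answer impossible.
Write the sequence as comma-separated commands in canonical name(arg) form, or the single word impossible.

key: running turn(left) before strafe(left, 1) would end elsewhere — order is forced
from: (4, 1) facing south
t=1 strafe(left, 1) ⇒ (5, 1) facing south
t=2 turn(left) ⇒ (5, 1) facing east
all 36 alternatives checked — unique.

strafe(left, 1), turn(left)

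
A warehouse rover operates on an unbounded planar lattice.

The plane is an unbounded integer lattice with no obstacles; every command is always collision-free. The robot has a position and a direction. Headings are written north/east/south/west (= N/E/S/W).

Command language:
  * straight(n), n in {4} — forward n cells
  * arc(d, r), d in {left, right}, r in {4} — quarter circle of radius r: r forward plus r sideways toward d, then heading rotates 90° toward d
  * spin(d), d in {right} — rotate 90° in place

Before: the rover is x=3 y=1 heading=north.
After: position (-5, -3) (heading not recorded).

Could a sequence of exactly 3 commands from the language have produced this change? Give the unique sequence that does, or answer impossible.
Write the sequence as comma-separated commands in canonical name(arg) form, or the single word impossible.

arc(left, 4), arc(left, 4), straight(4)

key: order matters: swapping arc(left, 4) and straight(4) lands elsewhere
initial: x=3 y=1 heading=north
step 1 (arc(left, 4)): x=-1 y=5 heading=west
step 2 (arc(left, 4)): x=-5 y=1 heading=south
step 3 (straight(4)): x=-5 y=-3 heading=south
no other 3-command option fits: unique.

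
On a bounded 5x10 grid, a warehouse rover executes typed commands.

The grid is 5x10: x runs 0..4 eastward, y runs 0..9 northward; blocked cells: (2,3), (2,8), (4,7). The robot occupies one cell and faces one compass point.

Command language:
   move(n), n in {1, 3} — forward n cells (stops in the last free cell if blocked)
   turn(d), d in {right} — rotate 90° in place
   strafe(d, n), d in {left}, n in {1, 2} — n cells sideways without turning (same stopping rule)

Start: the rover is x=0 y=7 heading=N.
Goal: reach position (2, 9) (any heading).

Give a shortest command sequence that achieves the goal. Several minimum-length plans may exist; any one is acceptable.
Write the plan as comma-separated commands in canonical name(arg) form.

begin: x=0 y=7 heading=N
1. turn(right) → x=0 y=7 heading=E
2. strafe(left, 2) → x=0 y=9 heading=E
3. turn(right) → x=0 y=9 heading=S
4. strafe(left, 2) → x=2 y=9 heading=S
nothing shorter than 4 reaches the goal.

turn(right), strafe(left, 2), turn(right), strafe(left, 2)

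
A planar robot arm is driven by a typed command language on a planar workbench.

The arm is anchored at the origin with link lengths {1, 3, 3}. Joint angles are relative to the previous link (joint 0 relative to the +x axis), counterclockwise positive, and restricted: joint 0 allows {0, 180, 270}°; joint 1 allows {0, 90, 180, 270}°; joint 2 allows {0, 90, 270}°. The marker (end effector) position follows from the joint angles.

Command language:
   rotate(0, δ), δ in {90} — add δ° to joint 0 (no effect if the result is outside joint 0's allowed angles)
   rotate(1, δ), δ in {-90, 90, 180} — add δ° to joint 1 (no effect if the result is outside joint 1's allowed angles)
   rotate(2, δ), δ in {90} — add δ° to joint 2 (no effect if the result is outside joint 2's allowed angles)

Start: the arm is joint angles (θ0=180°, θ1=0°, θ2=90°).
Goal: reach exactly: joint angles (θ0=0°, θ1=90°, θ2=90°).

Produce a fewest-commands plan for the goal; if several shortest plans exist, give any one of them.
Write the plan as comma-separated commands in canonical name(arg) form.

t0: joint angles (θ0=180°, θ1=0°, θ2=90°)
t=1 rotate(1, 90) ⇒ joint angles (θ0=180°, θ1=90°, θ2=90°)
t=2 rotate(0, 90) ⇒ joint angles (θ0=270°, θ1=90°, θ2=90°)
t=3 rotate(0, 90) ⇒ joint angles (θ0=0°, θ1=90°, θ2=90°)
nothing shorter than 3 reaches the goal.

rotate(1, 90), rotate(0, 90), rotate(0, 90)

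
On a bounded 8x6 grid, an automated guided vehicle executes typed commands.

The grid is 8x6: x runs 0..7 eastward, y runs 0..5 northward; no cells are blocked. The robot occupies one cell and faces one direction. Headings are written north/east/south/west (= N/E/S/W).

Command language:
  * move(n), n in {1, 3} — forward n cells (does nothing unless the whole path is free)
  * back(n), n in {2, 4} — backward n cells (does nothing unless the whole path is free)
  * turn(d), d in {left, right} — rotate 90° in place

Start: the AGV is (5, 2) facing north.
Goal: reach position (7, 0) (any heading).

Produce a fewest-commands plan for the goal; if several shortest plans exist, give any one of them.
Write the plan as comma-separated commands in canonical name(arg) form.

back(2), turn(left), back(2)

from: (5, 2) facing north
t=1 back(2) ⇒ (5, 0) facing north
t=2 turn(left) ⇒ (5, 0) facing west
t=3 back(2) ⇒ (7, 0) facing west
nothing shorter than 3 reaches the goal.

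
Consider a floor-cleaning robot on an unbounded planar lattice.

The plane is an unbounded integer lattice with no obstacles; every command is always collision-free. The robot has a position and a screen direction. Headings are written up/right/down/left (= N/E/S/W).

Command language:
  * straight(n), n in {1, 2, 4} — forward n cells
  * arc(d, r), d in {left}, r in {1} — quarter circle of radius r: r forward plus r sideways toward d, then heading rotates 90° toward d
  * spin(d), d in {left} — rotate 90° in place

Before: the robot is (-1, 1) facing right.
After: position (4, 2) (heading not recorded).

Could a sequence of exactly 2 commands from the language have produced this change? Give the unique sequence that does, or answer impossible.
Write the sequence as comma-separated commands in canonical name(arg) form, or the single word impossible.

key: running arc(left, 1) before straight(4) would end elsewhere — order is forced
start: (-1, 1) facing right
t=1 straight(4) ⇒ (3, 1) facing right
t=2 arc(left, 1) ⇒ (4, 2) facing up
no other 2-command option fits: unique.

straight(4), arc(left, 1)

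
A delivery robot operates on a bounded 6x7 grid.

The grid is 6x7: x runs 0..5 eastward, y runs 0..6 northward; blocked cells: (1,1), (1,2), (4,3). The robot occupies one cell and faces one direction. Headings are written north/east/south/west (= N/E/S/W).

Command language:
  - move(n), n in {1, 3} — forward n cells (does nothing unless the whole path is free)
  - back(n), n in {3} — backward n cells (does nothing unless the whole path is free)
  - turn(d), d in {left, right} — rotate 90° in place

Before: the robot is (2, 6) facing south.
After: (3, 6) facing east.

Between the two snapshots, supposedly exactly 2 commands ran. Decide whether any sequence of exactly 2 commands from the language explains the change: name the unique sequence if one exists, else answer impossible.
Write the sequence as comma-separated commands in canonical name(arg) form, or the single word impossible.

key: cell and facing (now E) both changed — the 2 commands mix motion and turning
start: (2, 6) facing south
t=1 turn(left) ⇒ (2, 6) facing east
t=2 move(1) ⇒ (3, 6) facing east
uniquely the one of 25 2-step routes that fits.

turn(left), move(1)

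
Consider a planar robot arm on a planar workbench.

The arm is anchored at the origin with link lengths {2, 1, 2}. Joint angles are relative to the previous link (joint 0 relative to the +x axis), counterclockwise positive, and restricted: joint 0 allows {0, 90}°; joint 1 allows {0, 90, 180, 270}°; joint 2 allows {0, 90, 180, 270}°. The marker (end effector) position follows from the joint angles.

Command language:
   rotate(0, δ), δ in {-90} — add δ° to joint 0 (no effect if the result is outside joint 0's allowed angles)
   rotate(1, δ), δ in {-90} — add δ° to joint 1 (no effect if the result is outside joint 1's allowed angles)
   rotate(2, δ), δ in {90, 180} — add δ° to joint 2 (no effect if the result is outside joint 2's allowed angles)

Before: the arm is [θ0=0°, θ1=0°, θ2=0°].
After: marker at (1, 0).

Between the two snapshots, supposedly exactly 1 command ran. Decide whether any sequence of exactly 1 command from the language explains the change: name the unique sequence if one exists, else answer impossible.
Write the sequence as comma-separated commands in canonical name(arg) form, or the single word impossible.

start: [θ0=0°, θ1=0°, θ2=0°]
t=1 rotate(2, 180) ⇒ [θ0=0°, θ1=0°, θ2=180°]
no rival 1-sequence matches.

rotate(2, 180)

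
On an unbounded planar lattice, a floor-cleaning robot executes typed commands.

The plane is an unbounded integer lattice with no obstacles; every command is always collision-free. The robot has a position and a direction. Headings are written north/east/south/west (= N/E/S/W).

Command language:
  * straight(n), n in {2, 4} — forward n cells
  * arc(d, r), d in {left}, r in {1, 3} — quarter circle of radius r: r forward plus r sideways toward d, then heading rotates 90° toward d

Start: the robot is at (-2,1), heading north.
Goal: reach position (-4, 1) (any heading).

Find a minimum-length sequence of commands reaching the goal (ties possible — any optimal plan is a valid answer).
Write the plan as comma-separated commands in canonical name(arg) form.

arc(left, 1), arc(left, 1)

t0: at (-2,1), heading north
step 1 (arc(left, 1)): at (-3,2), heading west
step 2 (arc(left, 1)): at (-4,1), heading south
nothing shorter than 2 reaches the goal.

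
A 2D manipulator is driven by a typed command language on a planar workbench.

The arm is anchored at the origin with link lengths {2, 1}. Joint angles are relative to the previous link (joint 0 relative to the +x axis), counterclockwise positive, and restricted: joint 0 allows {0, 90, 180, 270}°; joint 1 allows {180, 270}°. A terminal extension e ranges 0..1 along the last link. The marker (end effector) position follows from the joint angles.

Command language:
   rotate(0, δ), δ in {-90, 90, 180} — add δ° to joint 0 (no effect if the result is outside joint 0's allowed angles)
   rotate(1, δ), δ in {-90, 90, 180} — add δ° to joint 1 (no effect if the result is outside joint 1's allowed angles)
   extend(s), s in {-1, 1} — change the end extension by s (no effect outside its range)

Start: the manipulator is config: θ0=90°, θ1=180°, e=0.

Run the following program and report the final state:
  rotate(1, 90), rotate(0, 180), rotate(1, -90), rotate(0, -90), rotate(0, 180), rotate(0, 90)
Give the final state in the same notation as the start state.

start: config: θ0=90°, θ1=180°, e=0
t=1 rotate(1, 90) ⇒ config: θ0=90°, θ1=270°, e=0
t=2 rotate(0, 180) ⇒ config: θ0=270°, θ1=270°, e=0
t=3 rotate(1, -90) ⇒ config: θ0=270°, θ1=180°, e=0
t=4 rotate(0, -90) ⇒ config: θ0=180°, θ1=180°, e=0
t=5 rotate(0, 180) ⇒ config: θ0=0°, θ1=180°, e=0
t=6 rotate(0, 90) ⇒ config: θ0=90°, θ1=180°, e=0

config: θ0=90°, θ1=180°, e=0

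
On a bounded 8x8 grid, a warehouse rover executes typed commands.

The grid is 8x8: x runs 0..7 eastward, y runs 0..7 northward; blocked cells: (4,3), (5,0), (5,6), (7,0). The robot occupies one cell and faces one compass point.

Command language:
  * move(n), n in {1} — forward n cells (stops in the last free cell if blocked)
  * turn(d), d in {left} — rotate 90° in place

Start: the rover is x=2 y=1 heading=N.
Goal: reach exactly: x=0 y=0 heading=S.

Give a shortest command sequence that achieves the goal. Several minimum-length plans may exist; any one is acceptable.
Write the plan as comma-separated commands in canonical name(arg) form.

start: x=2 y=1 heading=N
t=1 turn(left) ⇒ x=2 y=1 heading=W
t=2 move(1) ⇒ x=1 y=1 heading=W
t=3 move(1) ⇒ x=0 y=1 heading=W
t=4 turn(left) ⇒ x=0 y=1 heading=S
t=5 move(1) ⇒ x=0 y=0 heading=S
shorter routes all fall short; 5 is best.

turn(left), move(1), move(1), turn(left), move(1)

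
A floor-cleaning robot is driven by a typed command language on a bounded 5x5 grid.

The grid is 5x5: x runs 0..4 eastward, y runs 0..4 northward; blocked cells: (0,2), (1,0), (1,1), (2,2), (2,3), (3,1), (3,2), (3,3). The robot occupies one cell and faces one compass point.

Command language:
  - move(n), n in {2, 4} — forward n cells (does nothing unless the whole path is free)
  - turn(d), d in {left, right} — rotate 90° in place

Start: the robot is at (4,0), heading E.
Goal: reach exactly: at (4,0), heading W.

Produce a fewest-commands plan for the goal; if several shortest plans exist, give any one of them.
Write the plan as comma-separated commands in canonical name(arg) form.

turn(right), turn(right)

from: at (4,0), heading E
t=1 turn(right) ⇒ at (4,0), heading S
t=2 turn(right) ⇒ at (4,0), heading W
nothing shorter than 2 reaches the goal.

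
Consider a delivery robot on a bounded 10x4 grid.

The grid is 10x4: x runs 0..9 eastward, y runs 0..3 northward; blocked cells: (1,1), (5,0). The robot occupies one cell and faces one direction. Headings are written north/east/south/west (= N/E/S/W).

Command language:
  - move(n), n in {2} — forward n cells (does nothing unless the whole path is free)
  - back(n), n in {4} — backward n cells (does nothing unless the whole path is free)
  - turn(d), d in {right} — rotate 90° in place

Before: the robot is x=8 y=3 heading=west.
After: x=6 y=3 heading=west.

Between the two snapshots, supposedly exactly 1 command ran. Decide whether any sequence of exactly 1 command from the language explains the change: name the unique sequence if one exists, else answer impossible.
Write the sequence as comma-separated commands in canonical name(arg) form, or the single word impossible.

move(2)

key: still facing W — the one step turns nothing
initial: x=8 y=3 heading=west
[1] after move(2): x=6 y=3 heading=west
all 3 alternatives checked — unique.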